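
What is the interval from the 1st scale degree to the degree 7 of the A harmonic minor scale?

A harmonic minor: A B C D E F G#.
That puts A below G#.
From A to G# is 11 semitones, exactly the major seventh.

major seventh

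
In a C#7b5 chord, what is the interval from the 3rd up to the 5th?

diminished third

C#7b5 (C# dominant seventh flat five) is spelled C#-E#-G-B.
So we need the interval from E# up to G.
3 letter names make it a third; at 2 semitones (a whole step narrower than major) the quality is diminished.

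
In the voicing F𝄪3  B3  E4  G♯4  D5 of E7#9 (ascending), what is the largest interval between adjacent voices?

diminished fifth

Adjacent intervals: F𝄪3→B3 = diminished fourth; B3→E4 = perfect fourth; E4→G♯4 = major third; G♯4→D5 = diminished fifth.
The largest is G♯4 to D5, a diminished fifth (6 semitones).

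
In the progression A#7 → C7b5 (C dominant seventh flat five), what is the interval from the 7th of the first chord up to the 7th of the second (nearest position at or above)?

diminished 3rd

A#7 has G# as its 7th, and C7b5 (C dominant seventh flat five) has Bb as its 7th.
G# up to Bb is 2 semitones, a whole step narrower than a major third, so the interval is diminished.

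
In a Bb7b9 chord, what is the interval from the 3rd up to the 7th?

Bb dominant seventh flat nine: Bb–D–F–Ab–Cb.
The 3rd is D and the 7th is Ab.
D up to Ab is 6 semitones, a half step narrower than a perfect fifth, so the interval is diminished.
That tritone between 3rd and 7th is what gives the dominant seventh its pull toward resolution.

diminished fifth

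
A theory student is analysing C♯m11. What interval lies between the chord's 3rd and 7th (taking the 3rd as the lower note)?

perfect fifth

C♯m11: C♯-E-G♯-B-D♯-F♯.
3rd = E; 7th = B.
From E to B is 7 semitones, exactly the perfect fifth.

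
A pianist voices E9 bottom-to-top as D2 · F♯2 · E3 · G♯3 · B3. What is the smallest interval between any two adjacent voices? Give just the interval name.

Adjacent intervals: D2→F♯2 = major third; F♯2→E3 = minor seventh; E3→G♯3 = major third; G♯3→B3 = minor third.
The smallest is G♯3 to B3, a minor third (3 semitones).

minor third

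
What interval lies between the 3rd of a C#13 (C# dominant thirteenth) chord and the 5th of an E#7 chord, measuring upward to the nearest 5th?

perfect fifth

The 3rd of C#13 (C# dominant thirteenth) is E#; the 5th of E#7 is B#.
Counting 5 letters and 7 half steps from E# gives a perfect fifth.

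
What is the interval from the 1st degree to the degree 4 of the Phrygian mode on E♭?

E♭ phrygian: E♭ F♭ G♭ A♭ B♭ C♭ D♭.
1st degree = E♭; 4th scale degree = A♭.
From E♭ to A♭ is 5 semitones, exactly the perfect fourth.

P4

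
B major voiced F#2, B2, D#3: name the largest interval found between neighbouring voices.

perfect 4th

Adjacent intervals: F#2→B2 = perfect fourth; B2→D#3 = major third.
The largest is F#2 to B2, a perfect fourth (5 semitones).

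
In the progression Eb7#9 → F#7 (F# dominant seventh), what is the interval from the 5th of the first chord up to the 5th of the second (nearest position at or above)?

The 5th of Eb7#9 is Bb; the 5th of F#7 (F# dominant seventh) is C#.
From Bb to C#: 3 semitones over a second = augmented.

augmented second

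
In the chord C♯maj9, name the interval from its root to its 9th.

major ninth

Spelling the chord: C♯ E♯ G♯ B♯ D♯.
That puts C♯ below D♯.
From C♯ to D♯ is 14 semitones, exactly the major ninth.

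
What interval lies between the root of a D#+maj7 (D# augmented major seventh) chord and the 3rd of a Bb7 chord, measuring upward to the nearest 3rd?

The root of D#+maj7 (D# augmented major seventh) is D#; the 3rd of Bb7 is D.
From D# to D: 11 semitones over an octave = diminished.

diminished octave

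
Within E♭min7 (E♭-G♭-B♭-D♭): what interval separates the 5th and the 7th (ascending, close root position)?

That puts B♭ below D♭.
3 letter names make it a third; at 3 semitones (a half step narrower than major) the quality is minor.

minor third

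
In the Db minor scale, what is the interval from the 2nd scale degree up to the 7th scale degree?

minor sixth

Spelling the Db minor scale: Db Eb Fb Gb Ab Bbb Cb.
So we need the interval from Eb up to Cb.
6 letter names make it a sixth; at 8 semitones (a half step narrower than major) the quality is minor.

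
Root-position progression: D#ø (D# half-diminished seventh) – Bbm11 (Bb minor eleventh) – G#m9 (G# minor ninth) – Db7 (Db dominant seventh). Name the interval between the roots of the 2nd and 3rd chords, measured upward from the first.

augmented 6th

The roots are Bb and G#.
From Bb to G#: 10 semitones over a sixth = augmented.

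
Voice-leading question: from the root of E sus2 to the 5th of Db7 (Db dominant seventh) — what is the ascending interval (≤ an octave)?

The root of E sus2 is E; the 5th of Db7 (Db dominant seventh) is Ab.
E up to Ab is 4 semitones, a half step narrower than a perfect fourth, so the interval is diminished.

diminished fourth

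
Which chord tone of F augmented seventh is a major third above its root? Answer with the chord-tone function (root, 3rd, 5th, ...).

3rd

F augmented seventh is spelled F A C# Eb.
The root is F. A major third above F is A.
A is the chord's 3rd.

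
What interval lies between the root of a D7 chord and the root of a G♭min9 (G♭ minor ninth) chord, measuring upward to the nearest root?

D7 has D as its root, and G♭min9 (G♭ minor ninth) has G♭ as its root.
4 letter names make it a fourth; at 4 semitones (a half step narrower than perfect) the quality is diminished.

diminished fourth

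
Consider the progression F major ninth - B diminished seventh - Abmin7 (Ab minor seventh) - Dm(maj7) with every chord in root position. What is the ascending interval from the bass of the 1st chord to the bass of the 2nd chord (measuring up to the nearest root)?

The roots are F and B.
4 letter names make it a fourth; at 6 semitones (a half step wider than perfect) the quality is augmented.

augmented fourth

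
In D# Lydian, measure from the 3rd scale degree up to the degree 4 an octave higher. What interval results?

Spelling D# Lydian: D# E# F## G## A# B# C##.
That puts F## below G##.
Counting 9 letters and 14 half steps from F## gives a major ninth.

major ninth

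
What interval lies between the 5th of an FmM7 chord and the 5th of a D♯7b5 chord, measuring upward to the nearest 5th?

major sixth

FmM7 has C as its 5th, and D♯7b5 has A as its 5th.
C up to A spans 6 letter names and 9 semitones — a major sixth.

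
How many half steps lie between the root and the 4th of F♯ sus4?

F♯sus4 (F♯ sus4) is spelled F♯-B-C♯.
F♯ to B is a perfect fourth: 5 semitones.

5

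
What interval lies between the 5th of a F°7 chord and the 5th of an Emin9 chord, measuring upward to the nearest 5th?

F°7 has Cb as its 5th, and Emin9 has B as its 5th.
From Cb to B: 12 semitones over a seventh = augmented.

augmented seventh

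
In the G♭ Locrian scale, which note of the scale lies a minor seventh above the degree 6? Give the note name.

Dbb

The scale is G♭ A𝄫 B𝄫 C♭ D𝄫 E𝄫 F♭.
The degree 6 is E𝄫; a minor seventh above that is D𝄫 — scale degree 5.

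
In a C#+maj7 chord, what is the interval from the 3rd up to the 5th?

M3

Spelling the chord: C#–E#–G##–B#.
The 3rd is E# and the 5th is G##.
E# up to G## spans 3 letter names and 4 semitones — a major third.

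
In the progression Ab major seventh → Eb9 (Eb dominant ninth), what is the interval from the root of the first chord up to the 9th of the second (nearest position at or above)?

Ab major seventh has Ab as its root, and Eb9 (Eb dominant ninth) has F as its 9th.
From Ab to F is 9 semitones, exactly the major sixth.

major 6th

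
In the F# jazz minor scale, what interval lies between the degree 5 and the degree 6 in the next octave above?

major ninth

The scale runs F# G# A B C# D# E#.
Degree 5 = C#; 6th degree (up an octave) = D#.
From C# to D# is 14 semitones, exactly the major ninth.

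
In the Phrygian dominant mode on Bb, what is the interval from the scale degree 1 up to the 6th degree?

Bb phrygian dominant: Bb Cb D Eb F Gb Ab.
The scale degree 1 is Bb and the degree 6 is Gb.
6 letter names make it a sixth; at 8 semitones (a half step narrower than major) the quality is minor.

minor sixth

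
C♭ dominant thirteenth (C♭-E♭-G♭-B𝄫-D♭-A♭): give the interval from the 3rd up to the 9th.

The 3rd is E♭ and the 9th is D♭.
E♭ up to D♭ is 10 semitones, a half step narrower than a major seventh, so the interval is minor.

m7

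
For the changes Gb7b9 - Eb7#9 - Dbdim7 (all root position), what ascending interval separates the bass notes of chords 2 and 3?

The roots are Eb and Db.
7 letter names make it a seventh; at 10 semitones (a half step narrower than major) the quality is minor.

minor seventh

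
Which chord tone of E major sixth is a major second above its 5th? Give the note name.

C#

E6 is spelled E, G#, B, C#.
The 5th is B. A major second above B is C#.
C# is the chord's 6th.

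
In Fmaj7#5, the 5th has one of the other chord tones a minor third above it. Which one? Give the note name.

The chord tones of Fmaj7#5 are F-A-C#-E.
The 5th is C#. A minor third above C# is E.
E is the chord's 7th.

E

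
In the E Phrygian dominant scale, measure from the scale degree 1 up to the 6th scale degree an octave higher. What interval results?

m13

Spelling the E Phrygian dominant scale: E F G♯ A B C D.
Scale degree 1 = E; 6th scale degree (up an octave) = C.
From E to C: 20 semitones over a thirteenth = minor.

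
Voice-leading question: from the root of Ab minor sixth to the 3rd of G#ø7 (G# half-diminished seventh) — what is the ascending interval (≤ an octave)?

The root of Ab minor sixth is Ab; the 3rd of G#ø7 (G# half-diminished seventh) is B.
2 letter names make it a second; at 3 semitones (a half step wider than major) the quality is augmented.

augmented second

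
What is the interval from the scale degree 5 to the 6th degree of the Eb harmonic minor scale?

The scale runs Eb F Gb Ab Bb Cb D.
Scale degree 5 = Bb; degree 6 = Cb.
2 letter names make it a second; at 1 semitone (a half step narrower than major) the quality is minor.

minor second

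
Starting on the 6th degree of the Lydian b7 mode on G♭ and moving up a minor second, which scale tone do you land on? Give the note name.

Fb

The scale is G♭ A♭ B♭ C D♭ E♭ F♭.
The 6th degree is E♭; a minor second above that is F♭ — scale degree 7.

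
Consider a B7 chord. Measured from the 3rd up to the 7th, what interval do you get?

diminished fifth

B dominant seventh: B, D♯, F♯, A.
So we need the interval from D♯ up to A.
5 letter names make it a fifth; at 6 semitones (a half step narrower than perfect) the quality is diminished.
That tritone between 3rd and 7th is what gives the dominant seventh its pull toward resolution.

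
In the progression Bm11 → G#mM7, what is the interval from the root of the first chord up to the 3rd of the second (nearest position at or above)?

The root of Bm11 is B; the 3rd of G#mM7 is B.
Counting 1 letters and 0 half steps from B gives a perfect unison.

perfect unison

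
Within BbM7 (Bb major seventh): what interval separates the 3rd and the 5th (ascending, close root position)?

The chord tones of BbΔ7 (Bb major seventh) are Bb D F A.
3rd = D; 5th = F.
D up to F is 3 semitones, a half step narrower than a major third, so the interval is minor.

m3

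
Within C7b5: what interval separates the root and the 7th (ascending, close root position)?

m7

The chord tones of C dominant seventh flat five are C-E-Gb-Bb.
The root is C and the 7th is Bb.
From C to Bb: 10 semitones over a seventh = minor.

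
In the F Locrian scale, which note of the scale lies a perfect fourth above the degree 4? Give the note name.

Eb

The scale is F Gb Ab Bb Cb Db Eb.
The degree 4 is Bb; a perfect fourth above that is Eb — scale degree 7.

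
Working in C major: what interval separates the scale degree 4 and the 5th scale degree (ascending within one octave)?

major second

The scale runs C D E F G A B.
So we need the interval from F up to G.
F up to G spans 2 letter names and 2 semitones — a major second.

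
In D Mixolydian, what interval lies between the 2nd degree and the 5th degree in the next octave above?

perfect eleventh

Spelling D Mixolydian: D E F♯ G A B C.
2nd degree = E; scale degree 5 (up an octave) = A.
From E to A is 17 semitones, exactly the perfect eleventh.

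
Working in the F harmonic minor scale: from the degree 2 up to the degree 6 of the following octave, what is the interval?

diminished twelfth

Spelling the F harmonic minor scale: F G Ab Bb C Db E.
That puts G below Db.
12 letter names make it a twelfth; at 18 semitones (a half step narrower than perfect) the quality is diminished.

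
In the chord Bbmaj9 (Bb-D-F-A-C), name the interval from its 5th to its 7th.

5th = F; 7th = A.
Counting 3 letters and 4 half steps from F gives a major third.

major third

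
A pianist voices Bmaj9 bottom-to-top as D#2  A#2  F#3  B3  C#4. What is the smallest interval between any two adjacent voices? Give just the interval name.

Adjacent intervals: D#2→A#2 = perfect fifth; A#2→F#3 = minor sixth; F#3→B3 = perfect fourth; B3→C#4 = major second.
The smallest is B3 to C#4, a major second (2 semitones).

major 2nd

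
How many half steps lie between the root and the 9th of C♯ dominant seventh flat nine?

C♯ dominant seventh flat nine: C♯, E♯, G♯, B, D.
C♯ to D is a minor ninth: 13 semitones.

13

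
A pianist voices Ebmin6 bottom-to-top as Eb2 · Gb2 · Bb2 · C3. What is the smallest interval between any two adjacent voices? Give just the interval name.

Adjacent intervals: Eb2→Gb2 = minor third; Gb2→Bb2 = major third; Bb2→C3 = major second.
The smallest is Bb2 to C3, a major second (2 semitones).

M2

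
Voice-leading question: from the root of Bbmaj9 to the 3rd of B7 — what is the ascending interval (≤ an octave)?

augmented 3rd

The root of Bbmaj9 is Bb; the 3rd of B7 is D#.
Bb up to D# is 5 semitones, a half step wider than a major third, so the interval is augmented.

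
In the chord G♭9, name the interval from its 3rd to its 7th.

diminished fifth

Spelling the chord: G♭-B♭-D♭-F♭-A♭.
The 3rd is B♭ and the 7th is F♭.
5 letter names make it a fifth; at 6 semitones (a half step narrower than perfect) the quality is diminished.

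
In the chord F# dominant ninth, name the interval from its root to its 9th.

M9

F#9 is spelled F#–A#–C#–E–G#.
That puts F# below G#.
F# up to G# spans 9 letter names and 14 semitones — a major ninth.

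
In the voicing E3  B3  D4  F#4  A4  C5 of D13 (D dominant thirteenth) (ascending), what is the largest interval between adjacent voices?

perfect fifth

Adjacent intervals: E3→B3 = perfect fifth; B3→D4 = minor third; D4→F#4 = major third; F#4→A4 = minor third; A4→C5 = minor third.
The largest is E3 to B3, a perfect fifth (7 semitones).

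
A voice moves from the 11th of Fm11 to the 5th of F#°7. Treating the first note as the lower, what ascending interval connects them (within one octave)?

The 11th of Fm11 is Bb; the 5th of F#°7 is C.
Bb up to C spans 2 letter names and 2 semitones — a major second.

M2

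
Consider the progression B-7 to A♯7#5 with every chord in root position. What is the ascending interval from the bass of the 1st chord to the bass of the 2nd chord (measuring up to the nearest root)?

major seventh

The roots are B and A♯.
From B to A♯ is 11 semitones, exactly the major seventh.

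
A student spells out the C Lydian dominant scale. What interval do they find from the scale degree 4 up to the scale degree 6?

m3

C lydian dominant: C D E F♯ G A B♭.
Scale degree 4 = F♯; 6th degree = A.
F♯ up to A is 3 semitones, a half step narrower than a major third, so the interval is minor.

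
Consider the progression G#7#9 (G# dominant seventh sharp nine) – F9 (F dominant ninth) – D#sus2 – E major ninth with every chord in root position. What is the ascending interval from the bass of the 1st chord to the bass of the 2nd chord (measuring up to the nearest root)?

diminished seventh

The roots are G# and F.
G# up to F is 9 semitones, a whole step narrower than a major seventh, so the interval is diminished.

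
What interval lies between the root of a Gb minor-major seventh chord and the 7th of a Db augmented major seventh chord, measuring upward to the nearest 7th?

The root of Gb minor-major seventh is Gb; the 7th of Db augmented major seventh is C.
4 letter names make it a fourth; at 6 semitones (a half step wider than perfect) the quality is augmented.

augmented 4th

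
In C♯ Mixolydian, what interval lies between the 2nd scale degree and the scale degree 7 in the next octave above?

The scale runs C♯ D♯ E♯ F♯ G♯ A♯ B.
2nd scale degree = D♯; 7th degree (up an octave) = B.
From D♯ to B: 20 semitones over a thirteenth = minor.

minor thirteenth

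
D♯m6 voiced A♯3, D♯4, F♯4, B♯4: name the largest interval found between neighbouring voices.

Adjacent intervals: A♯3→D♯4 = perfect fourth; D♯4→F♯4 = minor third; F♯4→B♯4 = augmented fourth.
The largest is F♯4 to B♯4, an augmented fourth (6 semitones).

augmented fourth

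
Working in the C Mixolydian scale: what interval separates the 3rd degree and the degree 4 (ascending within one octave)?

m2

C mixolydian: C D E F G A Bb.
So we need the interval from E up to F.
E up to F is 1 semitone, a half step narrower than a major second, so the interval is minor.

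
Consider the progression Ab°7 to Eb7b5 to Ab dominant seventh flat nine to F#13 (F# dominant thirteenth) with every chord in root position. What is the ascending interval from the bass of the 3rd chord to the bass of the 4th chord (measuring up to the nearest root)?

The roots are Ab and F#.
From Ab to F#: 10 semitones over a sixth = augmented.

augmented sixth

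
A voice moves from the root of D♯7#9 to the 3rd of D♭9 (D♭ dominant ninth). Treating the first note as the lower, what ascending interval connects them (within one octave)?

D♯7#9 has D♯ as its root, and D♭9 (D♭ dominant ninth) has F as its 3rd.
3 letter names make it a third; at 2 semitones (a whole step narrower than major) the quality is diminished.

diminished third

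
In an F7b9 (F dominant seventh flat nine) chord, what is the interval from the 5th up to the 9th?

Spelling the chord: F A C Eb Gb.
5th = C; 9th = Gb.
5 letter names make it a fifth; at 6 semitones (a half step narrower than perfect) the quality is diminished.

diminished fifth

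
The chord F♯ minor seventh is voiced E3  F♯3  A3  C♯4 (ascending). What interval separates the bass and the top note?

major sixth

The outer voices are E3 and C♯4.
From E to C♯ is 9 semitones, exactly the major sixth.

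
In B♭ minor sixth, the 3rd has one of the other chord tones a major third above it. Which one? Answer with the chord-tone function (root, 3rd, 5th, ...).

The chord tones of B♭min6 are B♭–D♭–F–G.
The 3rd is D♭. A major third above D♭ is F.
F is the chord's 5th.

5th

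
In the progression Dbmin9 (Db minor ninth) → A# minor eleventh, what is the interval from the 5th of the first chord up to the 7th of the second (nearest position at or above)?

augmented seventh

Dbmin9 (Db minor ninth) has Ab as its 5th, and A# minor eleventh has G# as its 7th.
7 letter names make it a seventh; at 12 semitones (a half step wider than major) the quality is augmented.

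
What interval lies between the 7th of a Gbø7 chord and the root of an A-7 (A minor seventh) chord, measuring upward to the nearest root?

augmented 3rd

Gbø7 has Fb as its 7th, and A-7 (A minor seventh) has A as its root.
From Fb to A: 5 semitones over a third = augmented.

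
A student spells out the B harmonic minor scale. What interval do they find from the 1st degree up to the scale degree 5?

The scale runs B C# D E F# G A#.
So we need the interval from B up to F#.
B up to F# spans 5 letter names and 7 semitones — a perfect fifth.

P5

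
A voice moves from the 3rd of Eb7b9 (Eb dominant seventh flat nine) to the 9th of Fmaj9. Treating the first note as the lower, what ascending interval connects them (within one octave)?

Eb7b9 (Eb dominant seventh flat nine) has G as its 3rd, and Fmaj9 has G as its 9th.
Counting 1 letters and 0 half steps from G gives a perfect unison.

P1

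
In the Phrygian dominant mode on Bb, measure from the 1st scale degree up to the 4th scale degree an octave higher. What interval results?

Bb phrygian dominant: Bb Cb D Eb F Gb Ab.
That puts Bb below Eb.
Bb up to Eb spans 11 letter names and 17 semitones — a perfect eleventh.

perfect eleventh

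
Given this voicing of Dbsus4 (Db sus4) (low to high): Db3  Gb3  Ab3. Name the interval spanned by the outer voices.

The outer voices are Db3 and Ab3.
Db up to Ab spans 5 letter names and 7 semitones — a perfect fifth.

perfect fifth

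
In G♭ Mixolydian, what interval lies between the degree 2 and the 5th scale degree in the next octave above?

Spelling G♭ Mixolydian: G♭ A♭ B♭ C♭ D♭ E♭ F♭.
So we need the interval from A♭ up to D♭.
A♭ up to D♭ spans 11 letter names and 17 semitones — a perfect eleventh.

P11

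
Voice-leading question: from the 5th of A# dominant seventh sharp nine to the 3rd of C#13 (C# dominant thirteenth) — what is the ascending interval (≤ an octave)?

perfect unison

The 5th of A# dominant seventh sharp nine is E#; the 3rd of C#13 (C# dominant thirteenth) is E#.
Counting 1 letters and 0 half steps from E# gives a perfect unison.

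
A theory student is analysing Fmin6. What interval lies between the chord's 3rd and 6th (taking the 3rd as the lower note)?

Fm6 (F minor sixth) is spelled F, Ab, C, D.
3rd = Ab; 6th = D.
Ab up to D is 6 semitones, a half step wider than a perfect fourth, so the interval is augmented.

augmented fourth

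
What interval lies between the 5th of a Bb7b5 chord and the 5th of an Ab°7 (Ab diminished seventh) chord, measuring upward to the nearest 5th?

The 5th of Bb7b5 is Fb; the 5th of Ab°7 (Ab diminished seventh) is Ebb.
From Fb to Ebb: 10 semitones over a seventh = minor.

minor 7th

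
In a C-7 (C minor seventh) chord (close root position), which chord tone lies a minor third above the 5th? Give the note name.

Bb

Spelling the chord: C–E♭–G–B♭.
The 5th is G. A minor third above G is B♭.
B♭ is the chord's 7th.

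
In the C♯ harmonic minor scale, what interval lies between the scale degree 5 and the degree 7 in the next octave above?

major 10th

The scale runs C♯ D♯ E F♯ G♯ A B♯.
Scale degree 5 = G♯; 7th degree (up an octave) = B♯.
G♯ up to B♯ spans 10 letter names and 16 semitones — a major tenth.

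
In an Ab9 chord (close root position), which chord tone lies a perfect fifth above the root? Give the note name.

Eb

Ab9 (Ab dominant ninth): Ab C Eb Gb Bb.
The root is Ab. A perfect fifth above Ab is Eb.
Eb is the chord's 5th.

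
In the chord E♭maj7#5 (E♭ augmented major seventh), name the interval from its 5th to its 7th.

E♭ augmented major seventh: E♭–G–B–D.
So we need the interval from B up to D.
B up to D is 3 semitones, a half step narrower than a major third, so the interval is minor.

minor third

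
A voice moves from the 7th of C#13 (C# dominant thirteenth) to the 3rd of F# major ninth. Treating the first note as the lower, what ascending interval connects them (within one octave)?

The 7th of C#13 (C# dominant thirteenth) is B; the 3rd of F# major ninth is A#.
B up to A# spans 7 letter names and 11 semitones — a major seventh.

major seventh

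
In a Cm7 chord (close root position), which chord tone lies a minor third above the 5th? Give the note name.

Bb

Cm7 (C minor seventh) is spelled C-Eb-G-Bb.
The 5th is G. A minor third above G is Bb.
Bb is the chord's 7th.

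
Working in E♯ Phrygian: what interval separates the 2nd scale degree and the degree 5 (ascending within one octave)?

augmented 4th

Spelling E♯ Phrygian: E♯ F♯ G♯ A♯ B♯ C♯ D♯.
2nd scale degree = F♯; 5th scale degree = B♯.
F♯ up to B♯ is 6 semitones, a half step wider than a perfect fourth, so the interval is augmented.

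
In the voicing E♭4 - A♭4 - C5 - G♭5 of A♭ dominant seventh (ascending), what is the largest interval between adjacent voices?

Adjacent intervals: E♭4→A♭4 = perfect fourth; A♭4→C5 = major third; C5→G♭5 = diminished fifth.
The largest is C5 to G♭5, a diminished fifth (6 semitones).

diminished fifth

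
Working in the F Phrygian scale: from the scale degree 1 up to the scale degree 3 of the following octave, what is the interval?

The scale runs F Gb Ab Bb C Db Eb.
That puts F below Ab.
10 letter names make it a tenth; at 15 semitones (a half step narrower than major) the quality is minor.

minor tenth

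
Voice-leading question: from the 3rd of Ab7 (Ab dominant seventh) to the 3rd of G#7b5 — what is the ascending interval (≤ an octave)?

Ab7 (Ab dominant seventh) has C as its 3rd, and G#7b5 has B# as its 3rd.
From C to B#: 12 semitones over a seventh = augmented.

A7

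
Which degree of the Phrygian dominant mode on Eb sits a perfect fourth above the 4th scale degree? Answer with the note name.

Db

The scale is Eb Fb G Ab Bb Cb Db.
The 4th scale degree is Ab; a perfect fourth above that is Db — scale degree 7.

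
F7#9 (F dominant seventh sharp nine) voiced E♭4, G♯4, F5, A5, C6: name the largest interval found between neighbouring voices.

diminished 7th

Adjacent intervals: E♭4→G♯4 = augmented third; G♯4→F5 = diminished seventh; F5→A5 = major third; A5→C6 = minor third.
The largest is G♯4 to F5, a diminished seventh (9 semitones).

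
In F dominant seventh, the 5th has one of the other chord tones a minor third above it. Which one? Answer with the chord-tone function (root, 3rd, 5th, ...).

F7 (F dominant seventh) is spelled F-A-C-Eb.
The 5th is C. A minor third above C is Eb.
Eb is the chord's 7th.

7th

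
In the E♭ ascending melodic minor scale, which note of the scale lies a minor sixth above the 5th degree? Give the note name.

The scale is E♭ F G♭ A♭ B♭ C D.
The 5th degree is B♭; a minor sixth above that is G♭ — scale degree 3.

Gb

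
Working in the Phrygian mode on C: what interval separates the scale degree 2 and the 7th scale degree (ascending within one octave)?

C phrygian: C Db Eb F G Ab Bb.
Scale degree 2 = Db; scale degree 7 = Bb.
Counting 6 letters and 9 half steps from Db gives a major sixth.

M6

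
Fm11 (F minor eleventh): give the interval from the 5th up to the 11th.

The chord tones of F minor eleventh are F–Ab–C–Eb–G–Bb.
5th = C; 11th = Bb.
From C to Bb: 10 semitones over a seventh = minor.

m7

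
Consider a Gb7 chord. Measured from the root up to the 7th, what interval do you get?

Gb dominant seventh is spelled Gb Bb Db Fb.
Root = Gb; 7th = Fb.
Gb up to Fb is 10 semitones, a half step narrower than a major seventh, so the interval is minor.

m7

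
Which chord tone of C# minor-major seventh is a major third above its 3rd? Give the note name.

C# minor-major seventh is spelled C#–E–G#–B#.
The 3rd is E. A major third above E is G#.
G# is the chord's 5th.

G#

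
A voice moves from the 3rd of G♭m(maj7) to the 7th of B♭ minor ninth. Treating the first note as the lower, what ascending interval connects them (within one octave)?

G♭m(maj7) has B𝄫 as its 3rd, and B♭ minor ninth has A♭ as its 7th.
Counting 7 letters and 11 half steps from B𝄫 gives a major seventh.

major seventh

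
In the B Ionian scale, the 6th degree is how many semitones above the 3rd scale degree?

The scale is B C# D# E F# G# A#.
D# up to G# is a perfect fourth — 5 semitones.

5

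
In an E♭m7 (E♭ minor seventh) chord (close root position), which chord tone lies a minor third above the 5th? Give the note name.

Db

The chord tones of E♭min7 are E♭, G♭, B♭, D♭.
The 5th is B♭. A minor third above B♭ is D♭.
D♭ is the chord's 7th.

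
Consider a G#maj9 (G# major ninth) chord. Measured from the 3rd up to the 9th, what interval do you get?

m7

G#maj9 (G# major ninth) is spelled G#–B#–D#–F##–A#.
So we need the interval from B# up to A#.
From B# to A#: 10 semitones over a seventh = minor.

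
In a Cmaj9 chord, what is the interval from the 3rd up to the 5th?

Cmaj9 is spelled C E G B D.
So we need the interval from E up to G.
From E to G: 3 semitones over a third = minor.

minor third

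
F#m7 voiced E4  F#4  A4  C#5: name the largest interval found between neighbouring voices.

Adjacent intervals: E4→F#4 = major second; F#4→A4 = minor third; A4→C#5 = major third.
The largest is A4 to C#5, a major third (4 semitones).

major third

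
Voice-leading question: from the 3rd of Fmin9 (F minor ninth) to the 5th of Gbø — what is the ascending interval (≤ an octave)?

diminished fourth

Fmin9 (F minor ninth) has Ab as its 3rd, and Gbø has Dbb as its 5th.
Ab up to Dbb is 4 semitones, a half step narrower than a perfect fourth, so the interval is diminished.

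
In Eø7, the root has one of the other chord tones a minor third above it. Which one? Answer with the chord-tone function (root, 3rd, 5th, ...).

Em7b5 is spelled E, G, B♭, D.
The root is E. A minor third above E is G.
G is the chord's 3rd.

3rd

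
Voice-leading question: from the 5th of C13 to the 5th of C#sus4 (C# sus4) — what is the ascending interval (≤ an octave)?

A1

The 5th of C13 is G; the 5th of C#sus4 (C# sus4) is G#.
1 letter names make it a unison; at 1 semitone (a half step wider than perfect) the quality is augmented.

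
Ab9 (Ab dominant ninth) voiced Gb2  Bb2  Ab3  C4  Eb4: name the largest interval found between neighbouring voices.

Adjacent intervals: Gb2→Bb2 = major third; Bb2→Ab3 = minor seventh; Ab3→C4 = major third; C4→Eb4 = minor third.
The largest is Bb2 to Ab3, a minor seventh (10 semitones).

minor 7th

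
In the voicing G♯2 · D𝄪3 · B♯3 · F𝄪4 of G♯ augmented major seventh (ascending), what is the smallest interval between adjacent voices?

Adjacent intervals: G♯2→D𝄪3 = augmented fifth; D𝄪3→B♯3 = minor sixth; B♯3→F𝄪4 = perfect fifth.
The smallest is B♯3 to F𝄪4, a perfect fifth (7 semitones).

perfect 5th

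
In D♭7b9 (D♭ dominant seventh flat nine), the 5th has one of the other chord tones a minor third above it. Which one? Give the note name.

Cb

Spelling the chord: D♭–F–A♭–C♭–E𝄫.
The 5th is A♭. A minor third above A♭ is C♭.
C♭ is the chord's 7th.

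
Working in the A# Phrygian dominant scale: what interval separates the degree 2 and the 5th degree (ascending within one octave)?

The scale runs A# B C## D# E# F# G#.
That puts B below E#.
From B to E#: 6 semitones over a fourth = augmented.

augmented fourth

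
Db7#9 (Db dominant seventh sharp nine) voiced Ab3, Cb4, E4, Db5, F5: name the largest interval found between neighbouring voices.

diminished seventh

Adjacent intervals: Ab3→Cb4 = minor third; Cb4→E4 = augmented third; E4→Db5 = diminished seventh; Db5→F5 = major third.
The largest is E4 to Db5, a diminished seventh (9 semitones).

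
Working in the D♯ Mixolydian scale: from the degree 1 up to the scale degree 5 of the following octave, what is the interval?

Spelling the D♯ Mixolydian scale: D♯ E♯ F𝄪 G♯ A♯ B♯ C♯.
Degree 1 = D♯; 5th scale degree (up an octave) = A♯.
Counting 12 letters and 19 half steps from D♯ gives a perfect twelfth.

perfect 12th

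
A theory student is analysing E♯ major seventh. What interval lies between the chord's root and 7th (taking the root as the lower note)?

major seventh

E♯ major seventh is spelled E♯, G𝄪, B♯, D𝄪.
That puts E♯ below D𝄪.
From E♯ to D𝄪 is 11 semitones, exactly the major seventh.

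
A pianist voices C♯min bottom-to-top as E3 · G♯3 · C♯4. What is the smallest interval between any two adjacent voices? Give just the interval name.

major third

Adjacent intervals: E3→G♯3 = major third; G♯3→C♯4 = perfect fourth.
The smallest is E3 to G♯3, a major third (4 semitones).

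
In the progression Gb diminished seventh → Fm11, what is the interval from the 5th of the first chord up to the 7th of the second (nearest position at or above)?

A2

The 5th of Gb diminished seventh is Dbb; the 7th of Fm11 is Eb.
Dbb up to Eb is 3 semitones, a half step wider than a major second, so the interval is augmented.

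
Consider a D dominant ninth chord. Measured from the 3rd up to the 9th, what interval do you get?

The chord tones of D9 are D, F♯, A, C, E.
So we need the interval from F♯ up to E.
7 letter names make it a seventh; at 10 semitones (a half step narrower than major) the quality is minor.

m7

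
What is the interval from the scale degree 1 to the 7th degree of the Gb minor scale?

The scale runs Gb Ab Bbb Cb Db Ebb Fb.
That puts Gb below Fb.
Gb up to Fb is 10 semitones, a half step narrower than a major seventh, so the interval is minor.

minor seventh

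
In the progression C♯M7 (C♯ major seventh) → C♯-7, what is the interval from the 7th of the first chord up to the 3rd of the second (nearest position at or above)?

C♯M7 (C♯ major seventh) has B♯ as its 7th, and C♯-7 has E as its 3rd.
B♯ up to E is 4 semitones, a half step narrower than a perfect fourth, so the interval is diminished.

diminished fourth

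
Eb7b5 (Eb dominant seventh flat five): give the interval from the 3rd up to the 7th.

diminished 5th

Eb7b5 is spelled Eb G Bbb Db.
The 3rd is G and the 7th is Db.
5 letter names make it a fifth; at 6 semitones (a half step narrower than perfect) the quality is diminished.
This 3–7 tritone is the characteristic tension at the heart of the dominant sound.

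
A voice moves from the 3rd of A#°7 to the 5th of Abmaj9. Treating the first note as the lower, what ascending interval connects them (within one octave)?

diminished third

A#°7 has C# as its 3rd, and Abmaj9 has Eb as its 5th.
3 letter names make it a third; at 2 semitones (a whole step narrower than major) the quality is diminished.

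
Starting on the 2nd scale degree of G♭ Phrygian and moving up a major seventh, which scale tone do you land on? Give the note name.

The scale is G♭ A𝄫 B𝄫 C♭ D♭ E𝄫 F♭.
The 2nd scale degree is A𝄫; a major seventh above that is G♭ — scale degree 1.

Gb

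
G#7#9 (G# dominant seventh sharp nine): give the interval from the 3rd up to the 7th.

Spelling the chord: G# B# D# F# A##.
3rd = B#; 7th = F#.
B# up to F# is 6 semitones, a half step narrower than a perfect fifth, so the interval is diminished.
That tritone between 3rd and 7th is what gives the dominant seventh its pull toward resolution.

d5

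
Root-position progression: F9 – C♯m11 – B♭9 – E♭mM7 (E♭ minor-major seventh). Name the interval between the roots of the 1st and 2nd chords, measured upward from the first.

The roots are F and C♯.
From F to C♯: 8 semitones over a fifth = augmented.

augmented 5th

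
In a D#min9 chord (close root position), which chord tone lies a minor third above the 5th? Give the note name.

D#min9: D#-F#-A#-C#-E#.
The 5th is A#. A minor third above A# is C#.
C# is the chord's 7th.

C#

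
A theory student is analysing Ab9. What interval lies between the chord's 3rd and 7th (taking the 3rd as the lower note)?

Ab9: Ab C Eb Gb Bb.
3rd = C; 7th = Gb.
5 letter names make it a fifth; at 6 semitones (a half step narrower than perfect) the quality is diminished.
That tritone between 3rd and 7th is what gives the dominant seventh its pull toward resolution.

diminished fifth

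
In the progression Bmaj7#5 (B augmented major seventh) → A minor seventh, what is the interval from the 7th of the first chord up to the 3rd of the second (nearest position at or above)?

Bmaj7#5 (B augmented major seventh) has A♯ as its 7th, and A minor seventh has C as its 3rd.
A♯ up to C is 2 semitones, a whole step narrower than a major third, so the interval is diminished.

diminished 3rd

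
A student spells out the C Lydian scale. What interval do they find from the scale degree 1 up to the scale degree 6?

The scale runs C D E F# G A B.
The scale degree 1 is C and the 6th scale degree is A.
C up to A spans 6 letter names and 9 semitones — a major sixth.

major sixth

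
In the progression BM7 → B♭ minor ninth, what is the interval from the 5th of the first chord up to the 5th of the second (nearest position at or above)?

The 5th of BM7 is F♯; the 5th of B♭ minor ninth is F.
F♯ up to F is 11 semitones, a half step narrower than a perfect octave, so the interval is diminished.

d8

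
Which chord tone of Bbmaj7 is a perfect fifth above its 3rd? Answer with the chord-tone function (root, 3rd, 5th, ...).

Spelling the chord: Bb-D-F-A.
The 3rd is D. A perfect fifth above D is A.
A is the chord's 7th.

7th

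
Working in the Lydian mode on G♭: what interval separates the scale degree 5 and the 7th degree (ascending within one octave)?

The scale runs G♭ A♭ B♭ C D♭ E♭ F.
That puts D♭ below F.
Counting 3 letters and 4 half steps from D♭ gives a major third.

major third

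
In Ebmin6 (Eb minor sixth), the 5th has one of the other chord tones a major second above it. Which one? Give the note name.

The chord tones of Ebm6 (Eb minor sixth) are Eb-Gb-Bb-C.
The 5th is Bb. A major second above Bb is C.
C is the chord's 6th.

C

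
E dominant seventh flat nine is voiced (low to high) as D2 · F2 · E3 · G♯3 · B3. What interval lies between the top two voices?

minor third

Those voices are G♯3 and B3.
From G♯ to B: 3 semitones over a third = minor.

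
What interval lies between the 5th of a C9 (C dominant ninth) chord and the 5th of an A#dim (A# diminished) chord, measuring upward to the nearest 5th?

The 5th of C9 (C dominant ninth) is G; the 5th of A#dim (A# diminished) is E.
Counting 6 letters and 9 half steps from G gives a major sixth.

major 6th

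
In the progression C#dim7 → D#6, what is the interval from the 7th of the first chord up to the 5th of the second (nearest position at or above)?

augmented 7th

The 7th of C#dim7 is Bb; the 5th of D#6 is A#.
7 letter names make it a seventh; at 12 semitones (a half step wider than major) the quality is augmented.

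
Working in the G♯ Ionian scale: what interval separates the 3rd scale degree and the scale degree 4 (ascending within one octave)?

Spelling the G♯ Ionian scale: G♯ A♯ B♯ C♯ D♯ E♯ F𝄪.
The 3rd scale degree is B♯ and the degree 4 is C♯.
2 letter names make it a second; at 1 semitone (a half step narrower than major) the quality is minor.

m2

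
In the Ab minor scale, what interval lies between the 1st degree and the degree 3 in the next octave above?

Spelling the Ab minor scale: Ab Bb Cb Db Eb Fb Gb.
So we need the interval from Ab up to Cb.
From Ab to Cb: 15 semitones over a tenth = minor.

minor tenth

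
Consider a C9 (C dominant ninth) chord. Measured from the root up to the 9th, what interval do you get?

major 9th

Spelling the chord: C E G Bb D.
Root = C; 9th = D.
Counting 9 letters and 14 half steps from C gives a major ninth.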